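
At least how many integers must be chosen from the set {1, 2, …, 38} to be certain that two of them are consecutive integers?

Partition {1, …, 38} into 19 pairs: {1,2}, {3,4}, …, {37,38}.
Choosing 19 integers — say the 19 even numbers 2, 4, …, 38 — takes one from each pair and avoids the property.
Choosing 20 forces two into the same pair by pigeonhole, and those are consecutive. So 20.

20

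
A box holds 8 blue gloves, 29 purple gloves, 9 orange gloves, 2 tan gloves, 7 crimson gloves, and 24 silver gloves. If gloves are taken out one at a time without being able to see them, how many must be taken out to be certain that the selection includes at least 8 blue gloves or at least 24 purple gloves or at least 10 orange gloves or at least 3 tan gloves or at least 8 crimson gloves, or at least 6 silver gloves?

54

The worst case stops just short of every target: 7 blue, 23 purple, 9 orange, 2 tan, 7 crimson, 5 silver — 7 + 23 + 9 + 2 + 7 + 5 = 53 gloves.
One more glove must push some color to its target, so 53 + 1 = 54.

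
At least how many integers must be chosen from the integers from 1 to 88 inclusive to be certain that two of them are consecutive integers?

Partition {1, …, 88} into 44 pairs: {1,2}, {3,4}, …, {87,88}.
Choosing 44 integers — say the 44 even numbers 2, 4, …, 88 — takes one from each pair and avoids the property.
Choosing 45 forces two into the same pair by pigeonhole, and those are consecutive. So 45.

45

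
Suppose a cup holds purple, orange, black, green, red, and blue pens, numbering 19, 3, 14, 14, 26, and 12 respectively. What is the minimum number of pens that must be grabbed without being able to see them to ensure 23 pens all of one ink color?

Treat the 6 ink colors as pigeonholes.
In the worst case we take at most 22 of each ink color, but all 19 purple, all 3 orange, all 14 black, all 14 green, and all 12 blue (fewer than 22), giving 19 + 3 + 14 + 14 + 22 + 12 = 84.
One more pen then forces some ink color to 23, so 84 + 1 = 85.

85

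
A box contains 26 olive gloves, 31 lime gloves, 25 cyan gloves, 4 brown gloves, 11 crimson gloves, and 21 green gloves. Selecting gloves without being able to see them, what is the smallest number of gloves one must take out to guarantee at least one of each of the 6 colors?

The hardest color to obtain is brown: we could draw every other glove first — 118 − 4 = 114 gloves — without a single brown one.
The next draw must be brown, so 114 + 1 = 115.

115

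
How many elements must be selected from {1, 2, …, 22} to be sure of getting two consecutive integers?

Partition {1, …, 22} into 11 pairs: {1,2}, {3,4}, …, {21,22}.
Choosing 11 integers — say the 11 even numbers 2, 4, …, 22 — takes one from each pair and avoids the property.
Choosing 12 forces two into the same pair by pigeonhole, and those are consecutive. So 12.

12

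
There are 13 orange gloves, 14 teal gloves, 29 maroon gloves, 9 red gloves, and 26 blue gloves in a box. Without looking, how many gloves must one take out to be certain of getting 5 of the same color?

Treat the 5 colors as pigeonholes.
The worst case takes 4 gloves of each color without reaching 5 of any: 5 × 4 = 20.
The next glove must bring some color to 5, so 20 + 1 = 21.

21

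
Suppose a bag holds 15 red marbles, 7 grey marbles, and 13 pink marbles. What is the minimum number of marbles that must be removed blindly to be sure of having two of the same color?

The worst case takes 1 marble of each color without reaching 2 of any: 3 × 1 = 3.
The next marble must bring some color to 2, so 3 + 1 = 4.

4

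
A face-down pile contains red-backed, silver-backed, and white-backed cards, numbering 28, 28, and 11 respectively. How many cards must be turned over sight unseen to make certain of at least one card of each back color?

57

The hardest back color to obtain is white-backed: we could draw every other card first — 67 − 11 = 56 cards — without a single white-backed one.
The next draw must be white-backed, so 56 + 1 = 57.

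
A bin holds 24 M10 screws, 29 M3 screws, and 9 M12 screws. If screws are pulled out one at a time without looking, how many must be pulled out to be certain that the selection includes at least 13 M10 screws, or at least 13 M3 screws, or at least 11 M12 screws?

34

The worst case stops just short of every target: 12 M10, 12 M3, all 9 M12 — 12 + 12 + 9 = 33 screws.
One more screw must push some size to its target, so 33 + 1 = 34.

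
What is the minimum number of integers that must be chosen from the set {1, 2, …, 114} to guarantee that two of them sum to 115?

Partition {1, …, 114} into 57 pairs: {1,114}, {2,113}, …, {57,58}.
Choosing 57 integers — say the integers 1 through 57 — takes one from each pair and avoids the property.
Choosing 58 forces two into the same pair by pigeonhole, and those sum to 115. So 58.

58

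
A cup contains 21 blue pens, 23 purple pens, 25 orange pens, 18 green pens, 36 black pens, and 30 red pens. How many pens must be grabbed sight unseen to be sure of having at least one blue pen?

133

To avoid blue pens as long as possible, exhaust the other 5 ink colors first.
The worst case draws every non-blue pen first: 23 + 25 + 18 + 36 + 30 = 132.
The next draw is then forced to be blue, giving 132 + 1 = 133.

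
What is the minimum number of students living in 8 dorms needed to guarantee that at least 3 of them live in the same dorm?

There are 8 dorms acting as pigeonholes.
With 8 × 2 = 16 students we could place exactly 2 in each, with no class reaching 3.
One more forces some class to hold 3, so 16 + 1 = 17.

17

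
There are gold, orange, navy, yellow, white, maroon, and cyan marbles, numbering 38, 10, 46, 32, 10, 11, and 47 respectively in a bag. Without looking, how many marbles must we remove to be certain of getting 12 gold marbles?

The worst case draws every non-gold marble first: 10 + 46 + 32 + 10 + 11 + 47 = 156.
The next 12 draws are then forced to be gold, giving 156 + 12 = 168.

168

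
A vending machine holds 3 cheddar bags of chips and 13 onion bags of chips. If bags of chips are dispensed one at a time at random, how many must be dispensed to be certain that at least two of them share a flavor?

3

The worst case takes 1 bag of chips of each flavor without reaching 2 of any: 2 × 1 = 2.
The next bag of chips must bring some flavor to 2, so 2 + 1 = 3.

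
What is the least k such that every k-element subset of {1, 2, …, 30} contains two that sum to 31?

16

Partition {1, …, 30} into 15 pairs: {1,30}, {2,29}, …, {15,16}.
Choosing 15 integers — say the integers 1 through 15 — takes one from each pair and avoids the property.
Choosing 16 forces two into the same pair by pigeonhole, and those sum to 31. So 16.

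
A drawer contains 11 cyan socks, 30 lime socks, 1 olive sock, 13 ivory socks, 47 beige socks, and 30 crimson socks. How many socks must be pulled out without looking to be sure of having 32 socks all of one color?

In the worst case we take at most 31 of each color, but all 11 cyan, all 30 lime, all 1 olive, all 13 ivory, and all 30 crimson (fewer than 31), giving 11 + 30 + 1 + 13 + 31 + 30 = 116.
One more sock then forces some color to 32, so 116 + 1 = 117.

117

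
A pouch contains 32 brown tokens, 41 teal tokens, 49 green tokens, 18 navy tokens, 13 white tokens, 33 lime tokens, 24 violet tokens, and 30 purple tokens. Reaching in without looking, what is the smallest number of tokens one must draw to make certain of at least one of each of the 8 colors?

228

The hardest color to obtain is white: we could draw every other token first — 240 − 13 = 227 tokens — without a single white one.
The next draw must be white, so 227 + 1 = 228.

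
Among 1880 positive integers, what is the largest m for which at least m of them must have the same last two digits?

19

There are 100 possible two-digit endings, which serve as the pigeonholes.
If each of the 100 possible two-digit endings held at most 18, the total would be at most 100 × 18 = 1800 < 1880, a contradiction.
So at least one holds ⌈1880/100⌉ = 19.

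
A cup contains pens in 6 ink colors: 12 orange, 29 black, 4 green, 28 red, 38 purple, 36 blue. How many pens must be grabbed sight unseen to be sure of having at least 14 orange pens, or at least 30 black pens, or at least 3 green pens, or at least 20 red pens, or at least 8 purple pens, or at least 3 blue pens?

The worst case stops just short of every target: all 12 orange, 29 black, 2 green, 19 red, 7 purple, 2 blue — 12 + 29 + 2 + 19 + 7 + 2 = 71 pens.
One more pen must push some ink color to its target, so 71 + 1 = 72.

72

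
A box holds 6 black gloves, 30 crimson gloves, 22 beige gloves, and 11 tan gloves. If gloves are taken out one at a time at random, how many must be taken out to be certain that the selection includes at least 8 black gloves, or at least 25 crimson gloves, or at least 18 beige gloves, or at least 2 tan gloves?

49

The worst case stops just short of every target: all 6 black, 24 crimson, 17 beige, 1 tan — 6 + 24 + 17 + 1 = 48 gloves.
One more glove must push some color to its target, so 48 + 1 = 49.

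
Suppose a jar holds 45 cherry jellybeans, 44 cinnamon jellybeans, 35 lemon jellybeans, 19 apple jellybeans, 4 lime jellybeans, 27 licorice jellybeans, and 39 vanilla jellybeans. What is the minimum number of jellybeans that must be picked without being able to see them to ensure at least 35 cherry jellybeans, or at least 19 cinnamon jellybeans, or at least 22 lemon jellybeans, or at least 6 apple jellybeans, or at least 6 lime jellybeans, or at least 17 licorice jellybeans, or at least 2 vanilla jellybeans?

Each of the 7 flavors has its own threshold; avoid all of them simultaneously.
The worst case stops just short of every target: 34 cherry, 18 cinnamon, 21 lemon, 5 apple, all 4 lime, 16 licorice, 1 vanilla — 34 + 18 + 21 + 5 + 4 + 16 + 1 = 99 jellybeans.
One more jellybean must push some flavor to its target, so 99 + 1 = 100.

100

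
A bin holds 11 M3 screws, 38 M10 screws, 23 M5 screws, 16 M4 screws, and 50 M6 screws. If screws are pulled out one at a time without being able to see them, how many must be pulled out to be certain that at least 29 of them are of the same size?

107

Treat the 5 sizes as pigeonholes.
In the worst case we take at most 28 of each size, but all 11 M3, all 23 M5, and all 16 M4 (fewer than 28), giving 11 + 28 + 23 + 16 + 28 = 106.
One more screw then forces some size to 29, so 106 + 1 = 107.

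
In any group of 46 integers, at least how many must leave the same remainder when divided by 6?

8

If each of the 6 residue classes modulo 6 held at most 7, the total would be at most 6 × 7 = 42 < 46, a contradiction.
So at least one holds ⌈46/6⌉ = 8.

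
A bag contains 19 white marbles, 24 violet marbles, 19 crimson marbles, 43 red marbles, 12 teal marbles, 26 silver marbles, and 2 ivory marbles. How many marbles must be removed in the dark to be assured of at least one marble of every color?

The hardest color to obtain is ivory: we could draw every other marble first — 145 − 2 = 143 marbles — without a single ivory one.
The next draw must be ivory, so 143 + 1 = 144.

144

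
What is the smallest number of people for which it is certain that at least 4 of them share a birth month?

There are 12 months of the year acting as pigeonholes.
With 12 × 3 = 36 people we could place exactly 3 in each, with no class reaching 4.
One more forces some class to hold 4, so 36 + 1 = 37.

37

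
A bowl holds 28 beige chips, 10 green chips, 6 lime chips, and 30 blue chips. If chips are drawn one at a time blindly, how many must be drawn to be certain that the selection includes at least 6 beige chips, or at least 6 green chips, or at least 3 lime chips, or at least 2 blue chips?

The worst case stops just short of every target: 5 beige, 5 green, 2 lime, 1 blue — 5 + 5 + 2 + 1 = 13 chips.
One more chip must push some color to its target, so 13 + 1 = 14.

14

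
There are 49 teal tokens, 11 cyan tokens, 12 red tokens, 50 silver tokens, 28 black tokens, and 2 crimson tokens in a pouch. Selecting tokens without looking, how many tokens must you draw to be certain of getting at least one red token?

To avoid red tokens as long as possible, exhaust the other 5 colors first.
The worst case draws every non-red token first: 49 + 11 + 50 + 28 + 2 = 140.
The next draw is then forced to be red, giving 140 + 1 = 141.

141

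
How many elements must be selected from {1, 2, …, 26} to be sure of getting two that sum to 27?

14

Partition {1, …, 26} into 13 pairs: {1,26}, {2,25}, …, {13,14}.
Choosing 13 integers — say the integers 1 through 13 — takes one from each pair and avoids the property.
Choosing 14 forces two into the same pair by pigeonhole, and those sum to 27. So 14.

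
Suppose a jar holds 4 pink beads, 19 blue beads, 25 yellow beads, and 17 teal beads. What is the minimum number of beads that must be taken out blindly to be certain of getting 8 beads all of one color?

26

Treat the 4 colors as pigeonholes.
In the worst case we take at most 7 of each color, but all 4 pink (fewer than 7), giving 4 + 7 + 7 + 7 = 25.
One more bead then forces some color to 8, so 25 + 1 = 26.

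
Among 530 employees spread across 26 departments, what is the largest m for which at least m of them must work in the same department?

The 530 employees fall into 26 departments.
If each of the 26 departments held at most 20, the total would be at most 26 × 20 = 520 < 530, a contradiction.
So at least one holds ⌈530/26⌉ = 21.

21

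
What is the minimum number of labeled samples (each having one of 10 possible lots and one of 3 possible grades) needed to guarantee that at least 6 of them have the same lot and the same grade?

151

There are 10 × 3 = 30 (lot, grade) combinations acting as pigeonholes.
With 30 × 5 = 150 labeled samples we could place exactly 5 in each, with no (lot, grade) pair reaching 6.
One more forces some (lot, grade) pair to hold 6, so 150 + 1 = 151.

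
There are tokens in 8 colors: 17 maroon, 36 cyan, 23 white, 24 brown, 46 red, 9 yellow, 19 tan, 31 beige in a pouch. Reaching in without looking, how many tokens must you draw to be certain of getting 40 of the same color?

199

In the worst case we take at most 39 of each color, but all 17 maroon, all 36 cyan, all 23 white, all 24 brown, all 9 yellow, all 19 tan, and all 31 beige (fewer than 39), giving 17 + 36 + 23 + 24 + 39 + 9 + 19 + 31 = 198.
One more token then forces some color to 40, so 198 + 1 = 199.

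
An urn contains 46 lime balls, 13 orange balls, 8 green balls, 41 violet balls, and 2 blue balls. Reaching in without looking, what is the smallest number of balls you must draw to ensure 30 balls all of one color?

In the worst case we take at most 29 of each color, but all 13 orange, all 8 green, and all 2 blue (fewer than 29), giving 29 + 13 + 8 + 29 + 2 = 81.
One more ball then forces some color to 30, so 81 + 1 = 82.

82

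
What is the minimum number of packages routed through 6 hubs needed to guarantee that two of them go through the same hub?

There are 6 hubs acting as pigeonholes.
With 6 packages we could place one in each, avoiding any repeat.
One more forces some class to hold 2, so 6 + 1 = 7.

7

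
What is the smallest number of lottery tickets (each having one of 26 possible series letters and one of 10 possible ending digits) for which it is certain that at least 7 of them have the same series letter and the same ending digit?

1561

There are 26 × 10 = 260 (series letter, ending digit) combinations acting as pigeonholes.
With 260 × 6 = 1560 lottery tickets we could place exactly 6 in each, with no (series letter, ending digit) pair reaching 7.
One more forces some (series letter, ending digit) pair to hold 7, so 1560 + 1 = 1561.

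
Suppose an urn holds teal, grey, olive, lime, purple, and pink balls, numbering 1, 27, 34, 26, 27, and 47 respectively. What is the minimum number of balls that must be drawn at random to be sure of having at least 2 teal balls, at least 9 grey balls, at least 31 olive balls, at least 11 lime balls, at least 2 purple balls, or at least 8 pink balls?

58

The worst case stops just short of every target: 1 teal, 8 grey, 30 olive, 10 lime, 1 purple, 7 pink — 1 + 8 + 30 + 10 + 1 + 7 = 57 balls.
One more ball must push some color to its target, so 57 + 1 = 58.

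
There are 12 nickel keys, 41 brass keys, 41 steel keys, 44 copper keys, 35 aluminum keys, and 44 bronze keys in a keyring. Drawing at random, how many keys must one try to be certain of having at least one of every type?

206

The hardest type to obtain is nickel: we could draw every other key first — 217 − 12 = 205 keys — without a single nickel one.
The next draw must be nickel, so 205 + 1 = 206.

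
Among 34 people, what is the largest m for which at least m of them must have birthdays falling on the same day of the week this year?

There are 7 days of the week, which serve as the pigeonholes.
If each of the 7 days of the week held at most 4, the total would be at most 7 × 4 = 28 < 34, a contradiction.
So at least one holds ⌈34/7⌉ = 5.

5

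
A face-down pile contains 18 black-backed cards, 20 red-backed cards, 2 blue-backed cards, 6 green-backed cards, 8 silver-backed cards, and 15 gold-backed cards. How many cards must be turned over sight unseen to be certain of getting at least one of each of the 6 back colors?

The hardest back color to obtain is blue-backed: we could draw every other card first — 69 − 2 = 67 cards — without a single blue-backed one.
The next draw must be blue-backed, so 67 + 1 = 68.

68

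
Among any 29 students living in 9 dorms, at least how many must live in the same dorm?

4

The 29 students fall into 9 dorms.
If each of the 9 dorms held at most 3, the total would be at most 9 × 3 = 27 < 29, a contradiction.
So at least one holds ⌈29/9⌉ = 4.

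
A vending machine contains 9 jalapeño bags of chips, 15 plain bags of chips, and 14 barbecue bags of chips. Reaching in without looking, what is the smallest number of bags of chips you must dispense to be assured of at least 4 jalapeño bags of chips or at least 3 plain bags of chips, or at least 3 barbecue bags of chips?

8

Each of the 3 flavors has its own threshold; avoid all of them simultaneously.
The worst case stops just short of every target: 3 jalapeño, 2 plain, 2 barbecue — 3 + 2 + 2 = 7 bags of chips.
One more bag of chips must push some flavor to its target, so 7 + 1 = 8.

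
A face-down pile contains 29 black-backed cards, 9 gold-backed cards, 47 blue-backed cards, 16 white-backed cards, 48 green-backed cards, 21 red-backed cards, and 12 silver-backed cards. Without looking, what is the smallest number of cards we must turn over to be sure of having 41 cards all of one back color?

In the worst case we take at most 40 of each back color, but all 29 black-backed, all 9 gold-backed, all 16 white-backed, all 21 red-backed, and all 12 silver-backed (fewer than 40), giving 29 + 9 + 40 + 16 + 40 + 21 + 12 = 167.
One more card then forces some back color to 41, so 167 + 1 = 168.

168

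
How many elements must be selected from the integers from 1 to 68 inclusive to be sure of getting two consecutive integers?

Partition {1, …, 68} into 34 pairs: {1,2}, {3,4}, …, {67,68}.
Choosing 34 integers — say the 34 even numbers 2, 4, …, 68 — takes one from each pair and avoids the property.
Choosing 35 forces two into the same pair by pigeonhole, and those are consecutive. So 35.

35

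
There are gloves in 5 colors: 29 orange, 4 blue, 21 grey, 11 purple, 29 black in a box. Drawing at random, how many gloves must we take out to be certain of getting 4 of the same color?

16

Treat the 5 colors as pigeonholes.
The worst case takes 3 gloves of each color without reaching 4 of any: 5 × 3 = 15.
The next glove must bring some color to 4, so 15 + 1 = 16.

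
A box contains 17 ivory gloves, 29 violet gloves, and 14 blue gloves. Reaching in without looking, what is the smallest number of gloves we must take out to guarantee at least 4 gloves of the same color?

10

Treat the 3 colors as pigeonholes.
The worst case takes 3 gloves of each color without reaching 4 of any: 3 × 3 = 9.
The next glove must bring some color to 4, so 9 + 1 = 10.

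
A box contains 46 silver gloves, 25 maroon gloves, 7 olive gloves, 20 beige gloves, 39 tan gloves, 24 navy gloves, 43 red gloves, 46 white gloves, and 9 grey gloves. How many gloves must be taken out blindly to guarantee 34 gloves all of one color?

218

In the worst case we take at most 33 of each color, but all 25 maroon, all 7 olive, all 20 beige, all 24 navy, and all 9 grey (fewer than 33), giving 33 + 25 + 7 + 20 + 33 + 24 + 33 + 33 + 9 = 217.
One more glove then forces some color to 34, so 217 + 1 = 218.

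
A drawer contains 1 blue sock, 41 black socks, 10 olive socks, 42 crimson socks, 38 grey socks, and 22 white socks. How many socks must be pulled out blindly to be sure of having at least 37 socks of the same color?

142

In the worst case we take at most 36 of each color, but all 1 blue, all 10 olive, and all 22 white (fewer than 36), giving 1 + 36 + 10 + 36 + 36 + 22 = 141.
One more sock then forces some color to 37, so 141 + 1 = 142.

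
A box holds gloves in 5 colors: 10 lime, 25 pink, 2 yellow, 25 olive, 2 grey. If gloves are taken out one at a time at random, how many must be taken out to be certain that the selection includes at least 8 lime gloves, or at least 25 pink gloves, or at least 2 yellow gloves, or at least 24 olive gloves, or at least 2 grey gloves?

57

Each of the 5 colors has its own threshold; avoid all of them simultaneously.
The worst case stops just short of every target: 7 lime, 24 pink, 1 yellow, 23 olive, 1 grey — 7 + 24 + 1 + 23 + 1 = 56 gloves.
One more glove must push some color to its target, so 56 + 1 = 57.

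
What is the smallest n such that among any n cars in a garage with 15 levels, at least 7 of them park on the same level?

91

There are 15 levels acting as pigeonholes.
With 15 × 6 = 90 cars we could place exactly 6 in each, with no class reaching 7.
One more forces some class to hold 7, so 90 + 1 = 91.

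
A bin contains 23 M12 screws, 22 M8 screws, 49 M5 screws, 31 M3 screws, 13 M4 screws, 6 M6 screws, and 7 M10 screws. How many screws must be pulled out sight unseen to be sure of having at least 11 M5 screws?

113

To avoid M5 screws as long as possible, exhaust the other 6 sizes first.
The worst case draws every non-M5 screw first: 23 + 22 + 31 + 13 + 6 + 7 = 102.
The next 11 draws are then forced to be M5, giving 102 + 11 = 113.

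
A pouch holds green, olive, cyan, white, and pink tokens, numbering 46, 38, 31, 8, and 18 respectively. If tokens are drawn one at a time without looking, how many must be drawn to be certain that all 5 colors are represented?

134

The hardest color to obtain is white: we could draw every other token first — 141 − 8 = 133 tokens — without a single white one.
The next draw must be white, so 133 + 1 = 134.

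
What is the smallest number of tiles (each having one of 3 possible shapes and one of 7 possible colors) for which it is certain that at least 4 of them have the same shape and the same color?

There are 3 × 7 = 21 (shape, color) combinations acting as pigeonholes.
With 21 × 3 = 63 tiles we could place exactly 3 in each, with no (shape, color) pair reaching 4.
One more forces some (shape, color) pair to hold 4, so 63 + 1 = 64.

64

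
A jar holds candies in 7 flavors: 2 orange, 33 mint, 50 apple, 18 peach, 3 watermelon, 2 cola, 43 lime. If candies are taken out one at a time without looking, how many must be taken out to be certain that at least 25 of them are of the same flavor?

98

Treat the 7 flavors as pigeonholes.
In the worst case we take at most 24 of each flavor, but all 2 orange, all 18 peach, all 3 watermelon, and all 2 cola (fewer than 24), giving 2 + 24 + 24 + 18 + 3 + 2 + 24 = 97.
One more candy then forces some flavor to 25, so 97 + 1 = 98.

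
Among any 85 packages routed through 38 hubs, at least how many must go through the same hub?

If each of the 38 hubs held at most 2, the total would be at most 38 × 2 = 76 < 85, a contradiction.
So at least one holds ⌈85/38⌉ = 3.

3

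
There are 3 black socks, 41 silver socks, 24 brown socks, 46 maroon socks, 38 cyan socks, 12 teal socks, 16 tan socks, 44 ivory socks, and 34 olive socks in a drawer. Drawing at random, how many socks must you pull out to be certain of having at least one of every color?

The hardest color to obtain is black: we could draw every other sock first — 258 − 3 = 255 socks — without a single black one.
The next draw must be black, so 255 + 1 = 256.

256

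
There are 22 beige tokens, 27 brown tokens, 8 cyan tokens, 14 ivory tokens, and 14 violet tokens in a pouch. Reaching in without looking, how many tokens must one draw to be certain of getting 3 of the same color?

11

The worst case takes 2 tokens of each color without reaching 3 of any: 5 × 2 = 10.
The next token must bring some color to 3, so 10 + 1 = 11.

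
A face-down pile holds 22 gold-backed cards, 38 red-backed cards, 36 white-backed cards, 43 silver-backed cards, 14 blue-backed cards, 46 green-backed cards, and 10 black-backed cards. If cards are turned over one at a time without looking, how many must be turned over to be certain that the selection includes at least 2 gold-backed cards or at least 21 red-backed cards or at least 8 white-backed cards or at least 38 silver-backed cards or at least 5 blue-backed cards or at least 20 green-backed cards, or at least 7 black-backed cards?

The worst case stops just short of every target: 1 gold-backed, 20 red-backed, 7 white-backed, 37 silver-backed, 4 blue-backed, 19 green-backed, 6 black-backed — 1 + 20 + 7 + 37 + 4 + 19 + 6 = 94 cards.
One more card must push some back color to its target, so 94 + 1 = 95.

95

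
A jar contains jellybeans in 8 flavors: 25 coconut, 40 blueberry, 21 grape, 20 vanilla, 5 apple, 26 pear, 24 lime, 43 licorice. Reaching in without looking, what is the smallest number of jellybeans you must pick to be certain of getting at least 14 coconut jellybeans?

To avoid coconut jellybeans as long as possible, exhaust the other 7 flavors first.
The worst case draws every non-coconut jellybean first: 40 + 21 + 20 + 5 + 26 + 24 + 43 = 179.
The next 14 draws are then forced to be coconut, giving 179 + 14 = 193.

193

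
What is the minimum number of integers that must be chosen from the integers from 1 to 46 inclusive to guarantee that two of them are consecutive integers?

Partition {1, …, 46} into 23 pairs: {1,2}, {3,4}, …, {45,46}.
Choosing 23 integers — say the 23 even numbers 2, 4, …, 46 — takes one from each pair and avoids the property.
Choosing 24 forces two into the same pair by pigeonhole, and those are consecutive. So 24.

24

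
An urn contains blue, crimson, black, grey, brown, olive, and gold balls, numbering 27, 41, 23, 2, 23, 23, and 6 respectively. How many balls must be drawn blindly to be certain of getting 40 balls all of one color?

In the worst case we take at most 39 of each color, but all 27 blue, all 23 black, all 2 grey, all 23 brown, all 23 olive, and all 6 gold (fewer than 39), giving 27 + 39 + 23 + 2 + 23 + 23 + 6 = 143.
One more ball then forces some color to 40, so 143 + 1 = 144.

144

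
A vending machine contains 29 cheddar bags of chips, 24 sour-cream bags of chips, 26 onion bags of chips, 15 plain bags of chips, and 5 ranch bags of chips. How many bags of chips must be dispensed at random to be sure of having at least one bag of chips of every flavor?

The hardest flavor to obtain is ranch: we could draw every other bag of chips first — 99 − 5 = 94 bags of chips — without a single ranch one.
The next draw must be ranch, so 94 + 1 = 95.

95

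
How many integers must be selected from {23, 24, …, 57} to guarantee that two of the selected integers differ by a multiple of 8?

9

Group the integers by remainder mod 8; there are 8 residue classes, each nonempty in this range.
Choosing one from each class (8 integers) avoids any shared remainder.
One more choice must repeat a class, so two differ by a multiple of 8. Hence 8 + 1 = 9.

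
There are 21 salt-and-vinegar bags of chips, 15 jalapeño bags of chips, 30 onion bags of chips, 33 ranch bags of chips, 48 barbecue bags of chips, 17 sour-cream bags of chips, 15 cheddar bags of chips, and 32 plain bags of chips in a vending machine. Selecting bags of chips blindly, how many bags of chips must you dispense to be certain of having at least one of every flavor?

197

The hardest flavor to obtain is jalapeño: we could draw every other bag of chips first — 211 − 15 = 196 bags of chips — without a single jalapeño one.
The next draw must be jalapeño, so 196 + 1 = 197.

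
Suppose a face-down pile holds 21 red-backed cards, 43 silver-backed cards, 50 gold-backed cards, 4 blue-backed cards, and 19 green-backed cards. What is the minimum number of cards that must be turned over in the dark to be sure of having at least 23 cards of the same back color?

In the worst case we take at most 22 of each back color, but all 21 red-backed, all 4 blue-backed, and all 19 green-backed (fewer than 22), giving 21 + 22 + 22 + 4 + 19 = 88.
One more card then forces some back color to 23, so 88 + 1 = 89.

89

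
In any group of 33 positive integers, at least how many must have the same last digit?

4

There are 10 possible last digits, which serve as the pigeonholes.
If each of the 10 possible last digits held at most 3, the total would be at most 10 × 3 = 30 < 33, a contradiction.
So at least one holds ⌈33/10⌉ = 4.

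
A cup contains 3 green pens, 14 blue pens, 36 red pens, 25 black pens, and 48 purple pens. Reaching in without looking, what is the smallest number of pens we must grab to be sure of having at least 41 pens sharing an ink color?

Treat the 5 ink colors as pigeonholes.
In the worst case we take at most 40 of each ink color, but all 3 green, all 14 blue, all 36 red, and all 25 black (fewer than 40), giving 3 + 14 + 36 + 25 + 40 = 118.
One more pen then forces some ink color to 41, so 118 + 1 = 119.

119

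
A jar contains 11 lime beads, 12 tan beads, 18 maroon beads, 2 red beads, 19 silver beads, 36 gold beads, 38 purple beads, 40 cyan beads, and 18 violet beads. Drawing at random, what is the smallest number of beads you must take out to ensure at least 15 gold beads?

The worst case draws every non-gold bead first: 11 + 12 + 18 + 2 + 19 + 38 + 40 + 18 = 158.
The next 15 draws are then forced to be gold, giving 158 + 15 = 173.

173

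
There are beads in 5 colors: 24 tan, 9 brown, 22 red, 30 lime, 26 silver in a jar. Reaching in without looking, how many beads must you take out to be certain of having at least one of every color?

The hardest color to obtain is brown: we could draw every other bead first — 111 − 9 = 102 beads — without a single brown one.
The next draw must be brown, so 102 + 1 = 103.

103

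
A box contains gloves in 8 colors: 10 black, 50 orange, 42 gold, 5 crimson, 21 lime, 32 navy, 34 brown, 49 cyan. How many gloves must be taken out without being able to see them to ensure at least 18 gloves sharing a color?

118

Treat the 8 colors as pigeonholes.
In the worst case we take at most 17 of each color, but all 10 black and all 5 crimson (fewer than 17), giving 10 + 17 + 17 + 5 + 17 + 17 + 17 + 17 = 117.
One more glove then forces some color to 18, so 117 + 1 = 118.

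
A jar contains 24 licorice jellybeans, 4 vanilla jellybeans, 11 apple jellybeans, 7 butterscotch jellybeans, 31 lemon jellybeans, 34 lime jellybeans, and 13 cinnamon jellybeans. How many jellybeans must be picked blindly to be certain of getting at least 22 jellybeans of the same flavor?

99

Treat the 7 flavors as pigeonholes.
In the worst case we take at most 21 of each flavor, but all 4 vanilla, all 11 apple, all 7 butterscotch, and all 13 cinnamon (fewer than 21), giving 21 + 4 + 11 + 7 + 21 + 21 + 13 = 98.
One more jellybean then forces some flavor to 22, so 98 + 1 = 99.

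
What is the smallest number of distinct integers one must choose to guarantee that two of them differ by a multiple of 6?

Use the pigeonhole principle on residue classes: two integers differ by a multiple of 6 exactly when they share a remainder mod 6.
There are 6 residue classes mod 6, so 6 integers can all lie in distinct classes.
One more integer must repeat a residue, giving a difference divisible by 6. So n = 6 + 1 = 7.

7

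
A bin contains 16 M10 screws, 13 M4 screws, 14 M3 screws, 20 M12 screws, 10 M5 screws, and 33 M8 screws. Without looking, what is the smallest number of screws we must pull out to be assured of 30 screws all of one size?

103

In the worst case we take at most 29 of each size, but all 16 M10, all 13 M4, all 14 M3, all 20 M12, and all 10 M5 (fewer than 29), giving 16 + 13 + 14 + 20 + 10 + 29 = 102.
One more screw then forces some size to 30, so 102 + 1 = 103.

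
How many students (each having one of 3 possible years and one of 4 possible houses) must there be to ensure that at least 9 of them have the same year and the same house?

There are 3 × 4 = 12 (year, house) combinations acting as pigeonholes.
With 12 × 8 = 96 students we could place exactly 8 in each, with no (year, house) pair reaching 9.
One more forces some (year, house) pair to hold 9, so 96 + 1 = 97.

97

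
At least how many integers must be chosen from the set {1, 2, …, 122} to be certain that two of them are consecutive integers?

Partition {1, …, 122} into 61 pairs: {1,2}, {3,4}, …, {121,122}.
Choosing 61 integers — say the 61 even numbers 2, 4, …, 122 — takes one from each pair and avoids the property.
Choosing 62 forces two into the same pair by pigeonhole, and those are consecutive. So 62.

62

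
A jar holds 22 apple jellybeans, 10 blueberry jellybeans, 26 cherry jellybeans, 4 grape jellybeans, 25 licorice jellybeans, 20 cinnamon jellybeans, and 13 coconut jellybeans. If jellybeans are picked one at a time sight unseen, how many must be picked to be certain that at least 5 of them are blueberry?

115

The worst case draws every non-blueberry jellybean first: 22 + 26 + 4 + 25 + 20 + 13 = 110.
The next 5 draws are then forced to be blueberry, giving 110 + 5 = 115.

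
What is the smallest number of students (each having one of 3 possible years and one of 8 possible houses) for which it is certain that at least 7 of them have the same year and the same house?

145

There are 3 × 8 = 24 (year, house) combinations acting as pigeonholes.
With 24 × 6 = 144 students we could place exactly 6 in each, with no (year, house) pair reaching 7.
One more forces some (year, house) pair to hold 7, so 144 + 1 = 145.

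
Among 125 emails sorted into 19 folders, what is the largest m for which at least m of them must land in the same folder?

7

If each of the 19 folders held at most 6, the total would be at most 19 × 6 = 114 < 125, a contradiction.
So at least one holds ⌈125/19⌉ = 7.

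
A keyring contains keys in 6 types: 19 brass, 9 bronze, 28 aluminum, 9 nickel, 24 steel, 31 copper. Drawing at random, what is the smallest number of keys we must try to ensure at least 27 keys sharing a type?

114

Treat the 6 types as pigeonholes.
In the worst case we take at most 26 of each type, but all 19 brass, all 9 bronze, all 9 nickel, and all 24 steel (fewer than 26), giving 19 + 9 + 26 + 9 + 24 + 26 = 113.
One more key then forces some type to 27, so 113 + 1 = 114.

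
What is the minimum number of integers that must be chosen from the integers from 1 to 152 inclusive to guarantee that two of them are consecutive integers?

77

Partition {1, …, 152} into 76 pairs: {1,2}, {3,4}, …, {151,152}.
Choosing 76 integers — say the 76 even numbers 2, 4, …, 152 — takes one from each pair and avoids the property.
Choosing 77 forces two into the same pair by pigeonhole, and those are consecutive. So 77.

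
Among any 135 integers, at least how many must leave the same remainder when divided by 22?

7

The 135 integers fall into 22 residue classes modulo 22.
If each of the 22 residue classes modulo 22 held at most 6, the total would be at most 22 × 6 = 132 < 135, a contradiction.
So at least one holds ⌈135/22⌉ = 7.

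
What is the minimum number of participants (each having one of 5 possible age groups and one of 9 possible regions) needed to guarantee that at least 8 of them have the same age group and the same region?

There are 5 × 9 = 45 (age group, region) combinations acting as pigeonholes.
With 45 × 7 = 315 participants we could place exactly 7 in each, with no (age group, region) pair reaching 8.
One more forces some (age group, region) pair to hold 8, so 315 + 1 = 316.

316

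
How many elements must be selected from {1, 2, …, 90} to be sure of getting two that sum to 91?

46

Partition {1, …, 90} into 45 pairs: {1,90}, {2,89}, …, {45,46}.
Choosing 45 integers — say the integers 1 through 45 — takes one from each pair and avoids the property.
Choosing 46 forces two into the same pair by pigeonhole, and those sum to 91. So 46.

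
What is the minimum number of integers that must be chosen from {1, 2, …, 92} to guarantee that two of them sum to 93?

Partition {1, …, 92} into 46 pairs: {1,92}, {2,91}, …, {46,47}.
Choosing 46 integers — say the integers 1 through 46 — takes one from each pair and avoids the property.
Choosing 47 forces two into the same pair by pigeonhole, and those sum to 93. So 47.

47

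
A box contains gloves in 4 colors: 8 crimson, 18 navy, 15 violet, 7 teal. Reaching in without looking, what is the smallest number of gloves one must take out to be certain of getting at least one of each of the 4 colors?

The hardest color to obtain is teal: we could draw every other glove first — 48 − 7 = 41 gloves — without a single teal one.
The next draw must be teal, so 41 + 1 = 42.

42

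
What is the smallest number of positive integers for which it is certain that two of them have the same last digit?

There are 10 possible last digits acting as pigeonholes.
With 10 positive integers we could place one in each, avoiding any repeat.
One more forces some class to hold 2, so 10 + 1 = 11.

11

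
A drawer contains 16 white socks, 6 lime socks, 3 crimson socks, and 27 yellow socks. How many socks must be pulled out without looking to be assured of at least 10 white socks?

46

To avoid white socks as long as possible, exhaust the other 3 colors first.
The worst case draws every non-white sock first: 6 + 3 + 27 = 36.
The next 10 draws are then forced to be white, giving 36 + 10 = 46.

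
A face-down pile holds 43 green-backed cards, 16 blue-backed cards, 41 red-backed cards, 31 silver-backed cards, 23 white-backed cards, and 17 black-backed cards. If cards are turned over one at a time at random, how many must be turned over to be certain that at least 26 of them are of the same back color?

132

Treat the 6 back colors as pigeonholes.
In the worst case we take at most 25 of each back color, but all 16 blue-backed, all 23 white-backed, and all 17 black-backed (fewer than 25), giving 25 + 16 + 25 + 25 + 23 + 17 = 131.
One more card then forces some back color to 26, so 131 + 1 = 132.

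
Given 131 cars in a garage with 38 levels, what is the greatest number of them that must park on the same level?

4

The 131 cars fall into 38 levels.
If each of the 38 levels held at most 3, the total would be at most 38 × 3 = 114 < 131, a contradiction.
So at least one holds ⌈131/38⌉ = 4.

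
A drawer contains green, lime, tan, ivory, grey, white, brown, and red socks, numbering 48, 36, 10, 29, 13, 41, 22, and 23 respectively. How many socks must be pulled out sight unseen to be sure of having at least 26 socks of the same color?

169

Treat the 8 colors as pigeonholes.
In the worst case we take at most 25 of each color, but all 10 tan, all 13 grey, all 22 brown, and all 23 red (fewer than 25), giving 25 + 25 + 10 + 25 + 13 + 25 + 22 + 23 = 168.
One more sock then forces some color to 26, so 168 + 1 = 169.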